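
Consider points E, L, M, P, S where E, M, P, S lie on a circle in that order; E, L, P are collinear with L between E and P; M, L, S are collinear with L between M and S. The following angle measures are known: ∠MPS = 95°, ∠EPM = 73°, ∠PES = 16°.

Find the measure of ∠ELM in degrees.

1. ∠PMS = 16°  [same arc PS]
2. ∠MLP = 91°  [△MLP]
3. ∠ELM = 89°  [linear pair at L on EP]

∠ELM = 89°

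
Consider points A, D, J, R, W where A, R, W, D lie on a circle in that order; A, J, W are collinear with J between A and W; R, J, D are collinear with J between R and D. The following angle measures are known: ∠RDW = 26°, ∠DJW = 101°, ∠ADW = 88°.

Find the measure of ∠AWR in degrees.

∠AWR = 62°

1. ∠RAW = 26°  [same arc RW]
2. ∠ARW = 92°  [cyclic ARWD, opposite ∠R+∠D]
3. ∠AWR = 62°  [△ARW]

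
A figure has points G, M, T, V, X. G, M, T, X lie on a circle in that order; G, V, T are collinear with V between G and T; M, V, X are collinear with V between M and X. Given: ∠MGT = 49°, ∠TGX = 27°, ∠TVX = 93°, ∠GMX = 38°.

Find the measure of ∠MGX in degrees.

1. ∠MXT = 49°  [same arc MT]
2. ∠TMX = 27°  [same arc TX]
3. ∠MTX = 104°  [△MTX]
4. ∠MGX = 76°  [cyclic GMTX, opposite ∠G+∠T]

∠MGX = 76°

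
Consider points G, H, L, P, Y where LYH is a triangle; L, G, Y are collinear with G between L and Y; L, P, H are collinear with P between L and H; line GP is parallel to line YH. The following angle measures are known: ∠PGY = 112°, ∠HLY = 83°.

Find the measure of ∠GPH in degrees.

∠GPH = 151°

1. ∠LGP = 68°  [linear pair at G on LY]
2. ∠GLP = 83°  [G on LY, P on LH]
3. ∠GPL = 29°  [△LGP]
4. ∠GPH = 151°  [linear pair at P on LH]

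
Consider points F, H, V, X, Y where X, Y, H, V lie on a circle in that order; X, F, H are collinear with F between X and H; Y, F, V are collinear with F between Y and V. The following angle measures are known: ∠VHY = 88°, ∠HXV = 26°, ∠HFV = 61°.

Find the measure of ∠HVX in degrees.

∠HVX = 101°

1. ∠HYV = 26°  [same arc HV]
2. ∠HVY = 66°  [△YHV]
3. ∠VHX = 53°  [△HFV]
4. ∠HVX = 101°  [△XHV]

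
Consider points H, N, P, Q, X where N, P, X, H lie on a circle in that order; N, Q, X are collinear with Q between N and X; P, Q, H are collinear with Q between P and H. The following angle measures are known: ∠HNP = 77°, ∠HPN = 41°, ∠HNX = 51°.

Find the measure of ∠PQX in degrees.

∠PQX = 67°

1. ∠NHP = 62°  [△NPH]
2. ∠HPX = 51°  [same arc XH]
3. ∠NXP = 62°  [same arc NP]
4. ∠PQX = 67°  [△PQX]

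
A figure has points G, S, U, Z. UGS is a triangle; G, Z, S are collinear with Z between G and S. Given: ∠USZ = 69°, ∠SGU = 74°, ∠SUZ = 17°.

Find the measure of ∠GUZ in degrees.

1. ∠SZU = 94°  [△UZS]
2. ∠UGZ = 74°  [Z on ray GS]
3. ∠GZU = 86°  [linear pair at Z on GS]
4. ∠GUZ = 20°  [△UGZ]

∠GUZ = 20°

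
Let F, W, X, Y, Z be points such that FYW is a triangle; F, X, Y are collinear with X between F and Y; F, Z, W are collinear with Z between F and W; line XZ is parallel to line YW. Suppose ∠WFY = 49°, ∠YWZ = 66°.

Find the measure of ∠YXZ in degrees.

∠YXZ = 115°

1. ∠FWY = 66°  [Z on ray WF]
2. ∠FYW = 65°  [△FYW]
3. ∠FXZ = 65°  [XZ∥YW, corresponding at X]
4. ∠YXZ = 115°  [linear pair at X on FY]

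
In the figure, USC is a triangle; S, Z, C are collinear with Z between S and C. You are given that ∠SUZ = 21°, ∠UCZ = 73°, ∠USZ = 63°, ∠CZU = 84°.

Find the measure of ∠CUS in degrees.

1. ∠SCU = 73°  [Z on ray CS]
2. ∠CSU = 63°  [Z on ray SC]
3. ∠CUS = 44°  [△USC]

∠CUS = 44°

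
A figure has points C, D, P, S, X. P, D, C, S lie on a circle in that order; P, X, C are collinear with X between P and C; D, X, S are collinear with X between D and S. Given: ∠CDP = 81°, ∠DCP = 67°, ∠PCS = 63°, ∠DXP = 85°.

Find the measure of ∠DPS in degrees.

1. ∠DSP = 67°  [same arc PD]
2. ∠PDS = 63°  [same arc PS]
3. ∠DPS = 50°  [△PDS]

∠DPS = 50°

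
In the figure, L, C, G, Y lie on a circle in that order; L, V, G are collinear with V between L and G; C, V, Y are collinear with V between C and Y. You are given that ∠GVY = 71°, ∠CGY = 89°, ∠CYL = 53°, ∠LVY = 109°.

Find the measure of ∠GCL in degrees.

∠GCL = 54°

1. ∠CVL = 71°  [vertical angles at V]
2. ∠CLY = 91°  [cyclic LCGY, opposite ∠L+∠G]
3. ∠CGL = 53°  [same arc LC]
4. ∠LCY = 36°  [△LCY]
5. ∠CLG = 73°  [△LVC]
6. ∠GCL = 54°  [△LCG]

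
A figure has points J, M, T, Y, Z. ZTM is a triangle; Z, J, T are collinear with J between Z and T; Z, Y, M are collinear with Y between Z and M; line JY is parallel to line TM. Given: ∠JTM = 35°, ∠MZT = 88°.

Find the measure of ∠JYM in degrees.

1. ∠MTZ = 35°  [J on ray TZ]
2. ∠TMZ = 57°  [△ZTM]
3. ∠JYZ = 57°  [JY∥TM, corresponding at Y]
4. ∠JYM = 123°  [linear pair at Y on ZM]

∠JYM = 123°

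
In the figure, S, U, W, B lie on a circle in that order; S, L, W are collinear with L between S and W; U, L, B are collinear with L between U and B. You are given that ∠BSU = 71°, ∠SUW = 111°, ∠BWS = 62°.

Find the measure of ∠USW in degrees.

∠USW = 22°

1. ∠BUS = 62°  [same arc SB]
2. ∠SBU = 47°  [△SUB]
3. ∠SWU = 47°  [same arc SU]
4. ∠USW = 22°  [△SUW]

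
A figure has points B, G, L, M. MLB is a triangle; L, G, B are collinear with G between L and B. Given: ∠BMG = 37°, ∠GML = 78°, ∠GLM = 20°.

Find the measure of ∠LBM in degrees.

∠LBM = 45°

1. ∠LGM = 82°  [△MLG]
2. ∠BGM = 98°  [linear pair at G on LB]
3. ∠GBM = 45°  [△MGB]
4. ∠LBM = 45°  [G on ray BL]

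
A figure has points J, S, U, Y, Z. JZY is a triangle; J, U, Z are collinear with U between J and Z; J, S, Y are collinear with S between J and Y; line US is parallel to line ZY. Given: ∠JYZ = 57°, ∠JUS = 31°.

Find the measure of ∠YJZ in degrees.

∠YJZ = 92°

1. ∠JSU = 57°  [US∥ZY, corresponding at S]
2. ∠SJU = 92°  [△JUS]
3. ∠YJZ = 92°  [U on JZ, S on JY]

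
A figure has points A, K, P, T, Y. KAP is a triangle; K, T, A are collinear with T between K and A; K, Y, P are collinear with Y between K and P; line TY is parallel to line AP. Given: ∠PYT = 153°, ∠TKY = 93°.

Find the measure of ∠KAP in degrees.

1. ∠KYT = 27°  [linear pair at Y on KP]
2. ∠KTY = 60°  [△KTY]
3. ∠KAP = 60°  [TY∥AP, corresponding at T]

∠KAP = 60°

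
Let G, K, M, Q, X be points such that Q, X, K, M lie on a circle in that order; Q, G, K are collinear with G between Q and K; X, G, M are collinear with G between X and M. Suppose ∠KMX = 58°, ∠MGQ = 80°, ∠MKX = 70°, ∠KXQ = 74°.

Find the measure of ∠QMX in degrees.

1. ∠KQX = 58°  [same arc XK]
2. ∠QKX = 48°  [△QXK]
3. ∠QMX = 48°  [same arc QX]

∠QMX = 48°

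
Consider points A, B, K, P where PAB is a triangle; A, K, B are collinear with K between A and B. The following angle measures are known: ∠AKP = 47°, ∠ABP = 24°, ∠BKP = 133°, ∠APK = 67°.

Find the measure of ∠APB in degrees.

∠APB = 90°

1. ∠KAP = 66°  [△PAK]
2. ∠BAP = 66°  [K on ray AB]
3. ∠APB = 90°  [△PAB]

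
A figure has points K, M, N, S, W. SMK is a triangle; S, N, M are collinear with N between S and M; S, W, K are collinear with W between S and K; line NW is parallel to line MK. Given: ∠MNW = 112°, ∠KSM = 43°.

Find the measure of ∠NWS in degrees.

1. ∠SNW = 68°  [linear pair at N on SM]
2. ∠NSW = 43°  [N on SM, W on SK]
3. ∠NWS = 69°  [△SNW]

∠NWS = 69°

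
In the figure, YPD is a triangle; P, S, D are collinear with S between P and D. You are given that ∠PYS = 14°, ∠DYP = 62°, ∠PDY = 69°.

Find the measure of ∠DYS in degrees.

1. ∠DPY = 49°  [△YPD]
2. ∠SDY = 69°  [S on ray DP]
3. ∠SPY = 49°  [S on ray PD]
4. ∠PSY = 117°  [△YPS]
5. ∠DSY = 63°  [linear pair at S on PD]
6. ∠DYS = 48°  [△YSD]

∠DYS = 48°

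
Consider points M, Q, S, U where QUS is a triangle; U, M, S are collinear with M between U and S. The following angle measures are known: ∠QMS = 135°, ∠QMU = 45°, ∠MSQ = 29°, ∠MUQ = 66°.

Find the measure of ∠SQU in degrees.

∠SQU = 85°

1. ∠QSU = 29°  [M on ray SU]
2. ∠QUS = 66°  [M on ray US]
3. ∠SQU = 85°  [△QUS]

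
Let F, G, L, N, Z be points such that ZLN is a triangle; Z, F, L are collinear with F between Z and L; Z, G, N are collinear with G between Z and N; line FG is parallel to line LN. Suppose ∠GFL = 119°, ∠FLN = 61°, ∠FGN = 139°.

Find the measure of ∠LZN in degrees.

∠LZN = 78°

1. ∠GFZ = 61°  [linear pair at F on ZL]
2. ∠FGZ = 41°  [linear pair at G on ZN]
3. ∠FZG = 78°  [△ZFG]
4. ∠LZN = 78°  [F on ZL, G on ZN]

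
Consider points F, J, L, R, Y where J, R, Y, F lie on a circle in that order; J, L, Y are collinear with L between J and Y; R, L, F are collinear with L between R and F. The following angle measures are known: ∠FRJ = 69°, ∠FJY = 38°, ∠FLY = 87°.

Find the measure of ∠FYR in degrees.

1. ∠FYJ = 69°  [same arc JF]
2. ∠FRY = 38°  [same arc YF]
3. ∠RFY = 24°  [△YLF]
4. ∠FYR = 118°  [△RYF]

∠FYR = 118°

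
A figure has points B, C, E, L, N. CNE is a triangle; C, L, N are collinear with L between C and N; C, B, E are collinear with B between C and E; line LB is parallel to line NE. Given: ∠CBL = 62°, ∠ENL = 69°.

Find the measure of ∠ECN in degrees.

1. ∠CEN = 62°  [LB∥NE, corresponding at B]
2. ∠CNE = 69°  [L on ray NC]
3. ∠ECN = 49°  [△CNE]

∠ECN = 49°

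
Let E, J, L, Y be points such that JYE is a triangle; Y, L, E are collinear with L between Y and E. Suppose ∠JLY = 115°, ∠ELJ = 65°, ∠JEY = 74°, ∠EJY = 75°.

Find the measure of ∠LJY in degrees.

∠LJY = 34°

1. ∠EYJ = 31°  [△JYE]
2. ∠JYL = 31°  [L on ray YE]
3. ∠LJY = 34°  [△JYL]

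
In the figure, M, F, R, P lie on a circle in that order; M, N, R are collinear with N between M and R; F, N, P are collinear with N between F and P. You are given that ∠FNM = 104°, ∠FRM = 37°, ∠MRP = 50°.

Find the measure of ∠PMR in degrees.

∠PMR = 67°

1. ∠PNR = 104°  [vertical angles at N]
2. ∠FPM = 37°  [same arc MF]
3. ∠MNP = 76°  [linear pair at N on MR]
4. ∠PMR = 67°  [△MNP]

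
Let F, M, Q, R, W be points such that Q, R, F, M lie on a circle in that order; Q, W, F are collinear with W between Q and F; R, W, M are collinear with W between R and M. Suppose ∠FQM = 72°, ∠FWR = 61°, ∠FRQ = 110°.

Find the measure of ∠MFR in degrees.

∠MFR = 85°

1. ∠FRM = 72°  [same arc FM]
2. ∠QFR = 47°  [△RWF]
3. ∠FQR = 23°  [△QRF]
4. ∠FMR = 23°  [same arc RF]
5. ∠MFR = 85°  [△RFM]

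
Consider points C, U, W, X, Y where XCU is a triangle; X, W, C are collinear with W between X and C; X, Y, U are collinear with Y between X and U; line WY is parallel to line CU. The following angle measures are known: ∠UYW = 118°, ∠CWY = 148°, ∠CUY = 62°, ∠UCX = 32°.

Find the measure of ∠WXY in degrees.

1. ∠WYX = 62°  [linear pair at Y on XU]
2. ∠XWY = 32°  [linear pair at W on XC]
3. ∠WXY = 86°  [△XWY]

∠WXY = 86°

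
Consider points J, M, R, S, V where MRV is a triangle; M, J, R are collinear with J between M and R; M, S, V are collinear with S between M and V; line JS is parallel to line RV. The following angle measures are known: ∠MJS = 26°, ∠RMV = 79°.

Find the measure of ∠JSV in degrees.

∠JSV = 105°

1. ∠MRV = 26°  [JS∥RV, corresponding at J]
2. ∠MVR = 75°  [△MRV]
3. ∠JSM = 75°  [JS∥RV, corresponding at S]
4. ∠JSV = 105°  [linear pair at S on MV]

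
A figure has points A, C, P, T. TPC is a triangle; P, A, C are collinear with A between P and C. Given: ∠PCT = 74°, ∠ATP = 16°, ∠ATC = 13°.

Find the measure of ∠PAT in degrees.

∠PAT = 87°

1. ∠ACT = 74°  [A on ray CP]
2. ∠CAT = 93°  [△TAC]
3. ∠PAT = 87°  [linear pair at A on PC]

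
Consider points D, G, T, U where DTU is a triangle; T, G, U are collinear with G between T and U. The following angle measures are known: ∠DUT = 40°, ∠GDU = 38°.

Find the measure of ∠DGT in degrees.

∠DGT = 78°

1. ∠DUG = 40°  [G on ray UT]
2. ∠DGU = 102°  [△DGU]
3. ∠DGT = 78°  [linear pair at G on TU]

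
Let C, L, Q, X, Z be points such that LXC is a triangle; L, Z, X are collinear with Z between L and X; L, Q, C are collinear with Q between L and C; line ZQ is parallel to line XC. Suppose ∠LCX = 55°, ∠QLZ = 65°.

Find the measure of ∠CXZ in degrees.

∠CXZ = 60°

1. ∠LQZ = 55°  [ZQ∥XC, corresponding at Q]
2. ∠LZQ = 60°  [△LZQ]
3. ∠QZX = 120°  [linear pair at Z on LX]
4. ∠CXZ = 60°  [ZQ∥XC, co-interior at X–Z]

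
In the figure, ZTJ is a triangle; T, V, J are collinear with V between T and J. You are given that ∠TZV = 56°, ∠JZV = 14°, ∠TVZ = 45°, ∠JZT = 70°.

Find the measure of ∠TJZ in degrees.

1. ∠VTZ = 79°  [△ZTV]
2. ∠JTZ = 79°  [V on ray TJ]
3. ∠TJZ = 31°  [△ZTJ]

∠TJZ = 31°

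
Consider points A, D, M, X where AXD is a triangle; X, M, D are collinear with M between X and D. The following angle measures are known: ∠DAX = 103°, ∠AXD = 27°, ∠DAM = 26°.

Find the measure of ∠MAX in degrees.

1. ∠ADX = 50°  [△AXD]
2. ∠AXM = 27°  [M on ray XD]
3. ∠ADM = 50°  [M on ray DX]
4. ∠AMD = 104°  [△AMD]
5. ∠AMX = 76°  [linear pair at M on XD]
6. ∠MAX = 77°  [△AXM]

∠MAX = 77°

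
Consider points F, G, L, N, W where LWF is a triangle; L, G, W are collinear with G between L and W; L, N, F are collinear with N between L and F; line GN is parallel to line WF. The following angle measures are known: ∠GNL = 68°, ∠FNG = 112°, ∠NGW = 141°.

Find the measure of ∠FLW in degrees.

1. ∠LGN = 39°  [linear pair at G on LW]
2. ∠GLN = 73°  [△LGN]
3. ∠FLW = 73°  [G on LW, N on LF]

∠FLW = 73°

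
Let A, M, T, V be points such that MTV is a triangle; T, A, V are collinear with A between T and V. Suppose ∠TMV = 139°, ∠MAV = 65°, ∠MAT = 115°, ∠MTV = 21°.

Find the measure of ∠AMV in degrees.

1. ∠MVT = 20°  [△MTV]
2. ∠AVM = 20°  [A on ray VT]
3. ∠AMV = 95°  [△MAV]

∠AMV = 95°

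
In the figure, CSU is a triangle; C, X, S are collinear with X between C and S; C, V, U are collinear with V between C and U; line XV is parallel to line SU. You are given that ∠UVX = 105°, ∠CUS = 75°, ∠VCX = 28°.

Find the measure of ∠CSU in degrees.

1. ∠CVX = 75°  [linear pair at V on CU]
2. ∠CXV = 77°  [△CXV]
3. ∠CSU = 77°  [XV∥SU, corresponding at X]

∠CSU = 77°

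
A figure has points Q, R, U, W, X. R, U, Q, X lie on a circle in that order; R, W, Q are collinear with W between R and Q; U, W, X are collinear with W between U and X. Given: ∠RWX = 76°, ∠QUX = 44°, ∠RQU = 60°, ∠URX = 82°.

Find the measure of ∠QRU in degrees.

∠QRU = 38°

1. ∠QWU = 76°  [vertical angles at W]
2. ∠RXU = 60°  [same arc RU]
3. ∠RUX = 38°  [△RUX]
4. ∠RWU = 104°  [linear pair at W on RQ]
5. ∠QRU = 38°  [△RWU]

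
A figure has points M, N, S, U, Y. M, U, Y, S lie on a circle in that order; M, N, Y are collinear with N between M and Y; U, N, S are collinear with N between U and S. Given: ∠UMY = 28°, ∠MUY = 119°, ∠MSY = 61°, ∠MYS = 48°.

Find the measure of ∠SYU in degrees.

1. ∠USY = 28°  [same arc UY]
2. ∠SMY = 71°  [△MYS]
3. ∠SUY = 71°  [same arc YS]
4. ∠SYU = 81°  [△UYS]

∠SYU = 81°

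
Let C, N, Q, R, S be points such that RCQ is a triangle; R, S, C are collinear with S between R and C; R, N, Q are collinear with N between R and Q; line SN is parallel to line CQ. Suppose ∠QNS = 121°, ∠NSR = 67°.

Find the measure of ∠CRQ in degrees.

∠CRQ = 54°

1. ∠RNS = 59°  [linear pair at N on RQ]
2. ∠NRS = 54°  [△RSN]
3. ∠CRQ = 54°  [S on RC, N on RQ]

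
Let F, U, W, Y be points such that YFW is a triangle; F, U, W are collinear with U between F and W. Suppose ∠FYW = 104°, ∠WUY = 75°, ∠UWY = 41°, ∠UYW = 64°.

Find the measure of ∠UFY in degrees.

∠UFY = 35°

1. ∠FWY = 41°  [U on ray WF]
2. ∠WFY = 35°  [△YFW]
3. ∠UFY = 35°  [U on ray FW]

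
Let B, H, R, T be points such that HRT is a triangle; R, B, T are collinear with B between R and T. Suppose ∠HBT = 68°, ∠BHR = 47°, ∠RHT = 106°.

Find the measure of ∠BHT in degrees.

∠BHT = 59°

1. ∠HBR = 112°  [linear pair at B on RT]
2. ∠BRH = 21°  [△HRB]
3. ∠HRT = 21°  [B on ray RT]
4. ∠HTR = 53°  [△HRT]
5. ∠BTH = 53°  [B on ray TR]
6. ∠BHT = 59°  [△HBT]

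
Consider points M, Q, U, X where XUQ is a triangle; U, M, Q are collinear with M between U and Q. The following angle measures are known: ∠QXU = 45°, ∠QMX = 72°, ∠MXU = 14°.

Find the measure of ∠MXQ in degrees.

1. ∠UMX = 108°  [linear pair at M on UQ]
2. ∠MUX = 58°  [△XUM]
3. ∠QUX = 58°  [M on ray UQ]
4. ∠UQX = 77°  [△XUQ]
5. ∠MQX = 77°  [M on ray QU]
6. ∠MXQ = 31°  [△XMQ]

∠MXQ = 31°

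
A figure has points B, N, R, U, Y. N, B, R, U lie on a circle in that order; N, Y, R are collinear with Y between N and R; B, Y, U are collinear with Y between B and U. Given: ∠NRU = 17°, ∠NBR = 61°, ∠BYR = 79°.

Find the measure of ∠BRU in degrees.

∠BRU = 74°

1. ∠NBU = 17°  [same arc NU]
2. ∠NUR = 119°  [cyclic NBRU, opposite ∠B+∠U]
3. ∠BYN = 101°  [linear pair at Y on NR]
4. ∠BNR = 62°  [△NYB]
5. ∠RNU = 44°  [△NRU]
6. ∠BUR = 62°  [same arc BR]
7. ∠RBU = 44°  [same arc RU]
8. ∠BRU = 74°  [△BRU]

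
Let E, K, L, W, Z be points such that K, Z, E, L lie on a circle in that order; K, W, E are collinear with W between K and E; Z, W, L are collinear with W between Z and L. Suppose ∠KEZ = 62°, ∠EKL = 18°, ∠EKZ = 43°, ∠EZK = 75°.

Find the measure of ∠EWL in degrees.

∠EWL = 80°

1. ∠KLZ = 62°  [same arc KZ]
2. ∠KWL = 100°  [△KWL]
3. ∠EWL = 80°  [linear pair at W on KE]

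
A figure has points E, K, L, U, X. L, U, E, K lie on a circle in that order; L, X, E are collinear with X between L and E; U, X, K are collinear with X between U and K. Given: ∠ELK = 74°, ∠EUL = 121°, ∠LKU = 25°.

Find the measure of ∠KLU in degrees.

∠KLU = 108°

1. ∠EKL = 59°  [cyclic LUEK, opposite ∠U+∠K]
2. ∠KEL = 47°  [△LEK]
3. ∠KUL = 47°  [same arc LK]
4. ∠KLU = 108°  [△LUK]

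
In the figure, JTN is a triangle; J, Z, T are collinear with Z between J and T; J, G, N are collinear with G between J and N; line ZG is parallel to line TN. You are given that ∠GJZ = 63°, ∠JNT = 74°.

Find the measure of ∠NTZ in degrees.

∠NTZ = 43°

1. ∠NJT = 63°  [Z on JT, G on JN]
2. ∠JTN = 43°  [△JTN]
3. ∠NTZ = 43°  [Z on ray TJ]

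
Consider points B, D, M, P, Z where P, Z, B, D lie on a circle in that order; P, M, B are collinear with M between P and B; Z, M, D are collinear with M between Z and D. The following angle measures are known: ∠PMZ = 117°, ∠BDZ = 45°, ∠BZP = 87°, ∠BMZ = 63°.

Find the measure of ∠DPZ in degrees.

1. ∠BPZ = 45°  [same arc ZB]
2. ∠PBZ = 48°  [△PZB]
3. ∠DZP = 18°  [△PMZ]
4. ∠PDZ = 48°  [same arc PZ]
5. ∠DPZ = 114°  [△PZD]

∠DPZ = 114°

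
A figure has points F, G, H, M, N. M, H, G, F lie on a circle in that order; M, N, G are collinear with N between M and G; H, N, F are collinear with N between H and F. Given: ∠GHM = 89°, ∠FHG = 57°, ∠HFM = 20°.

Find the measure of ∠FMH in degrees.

1. ∠GFM = 91°  [cyclic MHGF, opposite ∠H+∠F]
2. ∠FMG = 57°  [same arc GF]
3. ∠FGM = 32°  [△MGF]
4. ∠FHM = 32°  [same arc MF]
5. ∠FMH = 128°  [△MHF]

∠FMH = 128°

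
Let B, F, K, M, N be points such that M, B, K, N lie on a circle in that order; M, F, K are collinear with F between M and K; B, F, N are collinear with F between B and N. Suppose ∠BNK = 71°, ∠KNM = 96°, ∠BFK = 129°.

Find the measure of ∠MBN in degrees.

∠MBN = 58°

1. ∠BMK = 71°  [same arc BK]
2. ∠BFM = 51°  [linear pair at F on MK]
3. ∠MBN = 58°  [△MFB]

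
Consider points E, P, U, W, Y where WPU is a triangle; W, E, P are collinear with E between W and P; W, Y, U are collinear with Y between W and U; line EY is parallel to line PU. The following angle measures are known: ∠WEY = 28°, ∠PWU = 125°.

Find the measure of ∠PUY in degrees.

1. ∠UPW = 28°  [EY∥PU, corresponding at E]
2. ∠PUW = 27°  [△WPU]
3. ∠PUY = 27°  [Y on ray UW]

∠PUY = 27°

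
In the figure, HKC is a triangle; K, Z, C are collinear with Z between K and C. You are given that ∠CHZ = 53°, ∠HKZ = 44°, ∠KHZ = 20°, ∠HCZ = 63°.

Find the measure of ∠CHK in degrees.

∠CHK = 73°

1. ∠CKH = 44°  [Z on ray KC]
2. ∠HCK = 63°  [Z on ray CK]
3. ∠CHK = 73°  [△HKC]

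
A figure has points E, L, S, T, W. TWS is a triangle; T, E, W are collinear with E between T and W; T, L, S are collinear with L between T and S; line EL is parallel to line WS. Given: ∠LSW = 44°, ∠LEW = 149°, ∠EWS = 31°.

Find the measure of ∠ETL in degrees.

1. ∠TSW = 44°  [L on ray ST]
2. ∠LET = 31°  [linear pair at E on TW]
3. ∠ELT = 44°  [EL∥WS, corresponding at L]
4. ∠ETL = 105°  [△TEL]

∠ETL = 105°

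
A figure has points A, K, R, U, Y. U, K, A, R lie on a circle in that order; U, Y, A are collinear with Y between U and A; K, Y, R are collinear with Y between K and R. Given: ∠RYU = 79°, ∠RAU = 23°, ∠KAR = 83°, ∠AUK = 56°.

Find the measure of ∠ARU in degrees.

∠ARU = 116°

1. ∠AYR = 101°  [linear pair at Y on UA]
2. ∠ARK = 56°  [△AYR]
3. ∠AKR = 41°  [△KAR]
4. ∠AUR = 41°  [same arc AR]
5. ∠ARU = 116°  [△UAR]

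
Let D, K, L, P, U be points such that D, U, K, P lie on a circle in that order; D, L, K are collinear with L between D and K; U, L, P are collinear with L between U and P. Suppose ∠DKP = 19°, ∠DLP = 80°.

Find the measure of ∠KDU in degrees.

∠KDU = 61°

1. ∠DUP = 19°  [same arc DP]
2. ∠KLU = 80°  [vertical angles at L]
3. ∠DLU = 100°  [linear pair at L on DK]
4. ∠KDU = 61°  [△DLU]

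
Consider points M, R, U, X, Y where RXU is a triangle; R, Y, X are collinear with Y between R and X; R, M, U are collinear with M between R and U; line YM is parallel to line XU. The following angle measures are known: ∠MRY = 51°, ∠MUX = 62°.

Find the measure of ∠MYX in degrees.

∠MYX = 113°

1. ∠URX = 51°  [Y on RX, M on RU]
2. ∠RUX = 62°  [M on ray UR]
3. ∠RXU = 67°  [△RXU]
4. ∠MYR = 67°  [YM∥XU, corresponding at Y]
5. ∠MYX = 113°  [linear pair at Y on RX]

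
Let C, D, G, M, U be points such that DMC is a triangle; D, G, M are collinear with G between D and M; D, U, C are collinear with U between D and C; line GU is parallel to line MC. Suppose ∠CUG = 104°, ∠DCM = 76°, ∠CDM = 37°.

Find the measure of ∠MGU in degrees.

∠MGU = 113°

1. ∠DUG = 76°  [linear pair at U on DC]
2. ∠GDU = 37°  [G on DM, U on DC]
3. ∠DGU = 67°  [△DGU]
4. ∠MGU = 113°  [linear pair at G on DM]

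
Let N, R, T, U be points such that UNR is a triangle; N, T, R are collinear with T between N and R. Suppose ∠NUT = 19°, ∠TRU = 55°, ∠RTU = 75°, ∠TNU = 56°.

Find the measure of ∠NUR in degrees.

1. ∠NRU = 55°  [T on ray RN]
2. ∠RNU = 56°  [T on ray NR]
3. ∠NUR = 69°  [△UNR]

∠NUR = 69°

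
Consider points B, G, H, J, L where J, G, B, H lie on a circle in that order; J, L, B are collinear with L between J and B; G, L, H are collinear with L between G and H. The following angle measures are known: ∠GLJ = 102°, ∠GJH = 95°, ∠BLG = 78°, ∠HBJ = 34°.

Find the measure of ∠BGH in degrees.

1. ∠BLH = 102°  [vertical angles at L]
2. ∠GBH = 85°  [cyclic JGBH, opposite ∠J+∠B]
3. ∠BHG = 44°  [△BLH]
4. ∠BGH = 51°  [△GBH]

∠BGH = 51°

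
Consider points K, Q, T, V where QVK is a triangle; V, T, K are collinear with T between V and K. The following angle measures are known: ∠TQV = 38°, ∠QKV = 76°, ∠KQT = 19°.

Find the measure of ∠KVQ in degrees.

1. ∠QKT = 76°  [T on ray KV]
2. ∠KTQ = 85°  [△QTK]
3. ∠QTV = 95°  [linear pair at T on VK]
4. ∠QVT = 47°  [△QVT]
5. ∠KVQ = 47°  [T on ray VK]

∠KVQ = 47°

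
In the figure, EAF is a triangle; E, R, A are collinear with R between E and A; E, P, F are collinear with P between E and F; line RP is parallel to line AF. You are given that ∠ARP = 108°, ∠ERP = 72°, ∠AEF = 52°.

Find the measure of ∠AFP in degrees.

1. ∠EAF = 72°  [RP∥AF, corresponding at R]
2. ∠AFE = 56°  [△EAF]
3. ∠AFP = 56°  [P on ray FE]

∠AFP = 56°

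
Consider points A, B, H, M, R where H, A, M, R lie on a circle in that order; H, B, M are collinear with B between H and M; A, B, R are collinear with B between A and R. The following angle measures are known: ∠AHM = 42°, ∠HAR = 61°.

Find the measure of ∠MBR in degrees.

∠MBR = 77°

1. ∠ARM = 42°  [same arc AM]
2. ∠HMR = 61°  [same arc HR]
3. ∠MBR = 77°  [△MBR]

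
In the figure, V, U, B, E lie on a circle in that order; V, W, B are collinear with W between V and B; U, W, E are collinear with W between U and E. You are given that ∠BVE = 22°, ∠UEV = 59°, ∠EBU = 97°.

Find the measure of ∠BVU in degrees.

1. ∠BUE = 22°  [same arc BE]
2. ∠BEU = 61°  [△UBE]
3. ∠BVU = 61°  [same arc UB]

∠BVU = 61°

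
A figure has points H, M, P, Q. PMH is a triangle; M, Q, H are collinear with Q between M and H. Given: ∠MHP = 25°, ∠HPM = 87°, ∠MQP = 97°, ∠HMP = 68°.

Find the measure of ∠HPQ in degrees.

∠HPQ = 72°

1. ∠PHQ = 25°  [Q on ray HM]
2. ∠HQP = 83°  [linear pair at Q on MH]
3. ∠HPQ = 72°  [△PQH]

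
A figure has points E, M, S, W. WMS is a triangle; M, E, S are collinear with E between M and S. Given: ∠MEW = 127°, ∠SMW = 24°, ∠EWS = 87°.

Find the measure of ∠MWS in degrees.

1. ∠SEW = 53°  [linear pair at E on MS]
2. ∠ESW = 40°  [△WES]
3. ∠MSW = 40°  [E on ray SM]
4. ∠MWS = 116°  [△WMS]

∠MWS = 116°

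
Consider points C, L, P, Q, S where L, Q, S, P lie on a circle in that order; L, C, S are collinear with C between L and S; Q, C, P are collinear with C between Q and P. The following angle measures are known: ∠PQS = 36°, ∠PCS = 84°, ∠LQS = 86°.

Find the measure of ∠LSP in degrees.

∠LSP = 50°

1. ∠PLS = 36°  [same arc SP]
2. ∠LPS = 94°  [cyclic LQSP, opposite ∠Q+∠P]
3. ∠LSP = 50°  [△LSP]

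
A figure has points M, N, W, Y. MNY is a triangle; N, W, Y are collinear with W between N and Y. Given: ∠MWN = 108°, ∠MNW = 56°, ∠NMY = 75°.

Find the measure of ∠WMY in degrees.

1. ∠MWY = 72°  [linear pair at W on NY]
2. ∠MNY = 56°  [W on ray NY]
3. ∠MYN = 49°  [△MNY]
4. ∠MYW = 49°  [W on ray YN]
5. ∠WMY = 59°  [△MWY]

∠WMY = 59°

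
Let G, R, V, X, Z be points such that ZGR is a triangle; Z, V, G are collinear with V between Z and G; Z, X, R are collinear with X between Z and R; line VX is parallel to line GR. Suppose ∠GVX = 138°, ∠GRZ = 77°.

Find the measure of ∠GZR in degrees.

1. ∠XVZ = 42°  [linear pair at V on ZG]
2. ∠VXZ = 77°  [VX∥GR, corresponding at X]
3. ∠VZX = 61°  [△ZVX]
4. ∠GZR = 61°  [V on ZG, X on ZR]

∠GZR = 61°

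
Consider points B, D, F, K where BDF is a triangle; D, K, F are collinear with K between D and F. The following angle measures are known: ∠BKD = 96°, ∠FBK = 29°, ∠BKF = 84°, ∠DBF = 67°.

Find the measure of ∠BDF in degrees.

1. ∠BFK = 67°  [△BKF]
2. ∠BFD = 67°  [K on ray FD]
3. ∠BDF = 46°  [△BDF]

∠BDF = 46°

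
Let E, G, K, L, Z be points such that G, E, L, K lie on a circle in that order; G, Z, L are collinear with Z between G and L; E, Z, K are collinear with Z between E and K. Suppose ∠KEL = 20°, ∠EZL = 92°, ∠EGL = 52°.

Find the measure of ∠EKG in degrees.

∠EKG = 68°

1. ∠KGL = 20°  [same arc LK]
2. ∠GZK = 92°  [vertical angles at Z]
3. ∠EKG = 68°  [△GZK]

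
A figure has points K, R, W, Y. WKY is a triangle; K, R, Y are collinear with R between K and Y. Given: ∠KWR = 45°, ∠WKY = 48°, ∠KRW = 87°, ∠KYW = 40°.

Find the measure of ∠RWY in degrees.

1. ∠WRY = 93°  [linear pair at R on KY]
2. ∠RYW = 40°  [R on ray YK]
3. ∠RWY = 47°  [△WRY]

∠RWY = 47°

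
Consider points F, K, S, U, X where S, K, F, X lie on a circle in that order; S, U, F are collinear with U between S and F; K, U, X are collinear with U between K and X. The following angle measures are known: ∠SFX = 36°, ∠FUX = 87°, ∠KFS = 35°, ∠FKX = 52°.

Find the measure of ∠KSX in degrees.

∠KSX = 109°

1. ∠SKX = 36°  [same arc SX]
2. ∠KXS = 35°  [same arc SK]
3. ∠KSX = 109°  [△SKX]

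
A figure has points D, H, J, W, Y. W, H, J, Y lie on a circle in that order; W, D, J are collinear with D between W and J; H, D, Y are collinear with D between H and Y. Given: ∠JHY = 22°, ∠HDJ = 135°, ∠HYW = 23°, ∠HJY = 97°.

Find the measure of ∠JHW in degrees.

1. ∠HYJ = 61°  [△HJY]
2. ∠HJW = 23°  [△HDJ]
3. ∠HWJ = 61°  [same arc HJ]
4. ∠JHW = 96°  [△WHJ]

∠JHW = 96°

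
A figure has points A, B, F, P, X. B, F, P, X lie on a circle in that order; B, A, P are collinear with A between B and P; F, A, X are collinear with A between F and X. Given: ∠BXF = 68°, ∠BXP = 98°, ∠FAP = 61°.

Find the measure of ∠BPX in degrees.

1. ∠BPF = 68°  [same arc BF]
2. ∠BFP = 82°  [cyclic BFPX, opposite ∠F+∠X]
3. ∠BAX = 61°  [vertical angles at A]
4. ∠FBP = 30°  [△BFP]
5. ∠PAX = 119°  [linear pair at A on BP]
6. ∠FXP = 30°  [same arc FP]
7. ∠BPX = 31°  [△PAX]

∠BPX = 31°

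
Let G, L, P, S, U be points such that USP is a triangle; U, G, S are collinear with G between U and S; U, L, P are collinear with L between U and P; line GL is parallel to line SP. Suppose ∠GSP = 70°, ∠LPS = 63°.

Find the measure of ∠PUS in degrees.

1. ∠PSU = 70°  [G on ray SU]
2. ∠SPU = 63°  [L on ray PU]
3. ∠PUS = 47°  [△USP]

∠PUS = 47°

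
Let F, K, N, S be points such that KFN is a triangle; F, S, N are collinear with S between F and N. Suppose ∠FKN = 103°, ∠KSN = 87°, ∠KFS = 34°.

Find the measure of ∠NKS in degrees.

1. ∠KFN = 34°  [S on ray FN]
2. ∠FNK = 43°  [△KFN]
3. ∠KNS = 43°  [S on ray NF]
4. ∠NKS = 50°  [△KSN]

∠NKS = 50°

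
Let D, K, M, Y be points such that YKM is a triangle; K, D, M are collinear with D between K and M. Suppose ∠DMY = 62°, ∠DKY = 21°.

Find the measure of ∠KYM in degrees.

∠KYM = 97°

1. ∠KMY = 62°  [D on ray MK]
2. ∠MKY = 21°  [D on ray KM]
3. ∠KYM = 97°  [△YKM]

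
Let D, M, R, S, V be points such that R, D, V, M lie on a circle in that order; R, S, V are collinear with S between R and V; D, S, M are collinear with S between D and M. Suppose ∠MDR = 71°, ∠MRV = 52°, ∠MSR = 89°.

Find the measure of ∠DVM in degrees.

∠DVM = 110°

1. ∠MVR = 71°  [same arc RM]
2. ∠MDV = 52°  [same arc VM]
3. ∠MSV = 91°  [linear pair at S on RV]
4. ∠DMV = 18°  [△VSM]
5. ∠DVM = 110°  [△DVM]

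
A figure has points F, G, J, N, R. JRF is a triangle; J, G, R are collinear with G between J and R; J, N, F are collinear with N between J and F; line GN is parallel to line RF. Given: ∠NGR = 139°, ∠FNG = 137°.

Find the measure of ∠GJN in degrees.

1. ∠JGN = 41°  [linear pair at G on JR]
2. ∠GNJ = 43°  [linear pair at N on JF]
3. ∠GJN = 96°  [△JGN]

∠GJN = 96°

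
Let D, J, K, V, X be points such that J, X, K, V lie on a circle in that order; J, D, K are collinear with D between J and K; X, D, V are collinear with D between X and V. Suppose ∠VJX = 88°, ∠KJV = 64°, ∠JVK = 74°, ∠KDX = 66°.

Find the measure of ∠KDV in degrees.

1. ∠VKX = 92°  [cyclic JXKV, opposite ∠J+∠K]
2. ∠KXV = 64°  [same arc KV]
3. ∠JKV = 42°  [△JKV]
4. ∠KVX = 24°  [△XKV]
5. ∠KDV = 114°  [△KDV]

∠KDV = 114°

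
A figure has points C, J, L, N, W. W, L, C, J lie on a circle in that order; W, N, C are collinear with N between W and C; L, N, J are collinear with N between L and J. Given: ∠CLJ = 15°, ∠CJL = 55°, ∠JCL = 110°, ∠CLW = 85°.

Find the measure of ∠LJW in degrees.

1. ∠CWL = 55°  [same arc LC]
2. ∠LCW = 40°  [△WLC]
3. ∠LJW = 40°  [same arc WL]

∠LJW = 40°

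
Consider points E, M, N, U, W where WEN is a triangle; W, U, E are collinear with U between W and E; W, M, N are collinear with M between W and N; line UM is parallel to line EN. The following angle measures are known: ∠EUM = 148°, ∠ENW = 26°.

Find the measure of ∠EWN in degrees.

1. ∠MUW = 32°  [linear pair at U on WE]
2. ∠UMW = 26°  [UM∥EN, corresponding at M]
3. ∠MWU = 122°  [△WUM]
4. ∠EWN = 122°  [U on WE, M on WN]

∠EWN = 122°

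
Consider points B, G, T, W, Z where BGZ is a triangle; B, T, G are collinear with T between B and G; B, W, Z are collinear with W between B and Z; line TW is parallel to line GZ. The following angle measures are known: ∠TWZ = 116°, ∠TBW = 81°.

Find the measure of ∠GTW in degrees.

∠GTW = 145°

1. ∠BWT = 64°  [linear pair at W on BZ]
2. ∠BTW = 35°  [△BTW]
3. ∠GTW = 145°  [linear pair at T on BG]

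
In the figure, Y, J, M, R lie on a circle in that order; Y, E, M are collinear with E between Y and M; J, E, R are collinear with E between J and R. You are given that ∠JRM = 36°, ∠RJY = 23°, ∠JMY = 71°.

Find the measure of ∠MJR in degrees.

1. ∠JYM = 36°  [same arc JM]
2. ∠JEY = 121°  [△YEJ]
3. ∠JEM = 59°  [linear pair at E on YM]
4. ∠MJR = 50°  [△JEM]

∠MJR = 50°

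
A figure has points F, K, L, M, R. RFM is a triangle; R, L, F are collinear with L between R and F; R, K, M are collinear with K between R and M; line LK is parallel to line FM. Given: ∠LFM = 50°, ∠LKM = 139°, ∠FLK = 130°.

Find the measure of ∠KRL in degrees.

∠KRL = 89°

1. ∠LKR = 41°  [linear pair at K on RM]
2. ∠KLR = 50°  [linear pair at L on RF]
3. ∠KRL = 89°  [△RLK]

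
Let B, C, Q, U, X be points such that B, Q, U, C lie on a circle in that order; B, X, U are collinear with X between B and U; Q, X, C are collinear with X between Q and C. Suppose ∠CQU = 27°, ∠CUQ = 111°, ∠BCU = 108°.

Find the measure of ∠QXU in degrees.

∠QXU = 87°

1. ∠QCU = 42°  [△QUC]
2. ∠BQU = 72°  [cyclic BQUC, opposite ∠Q+∠C]
3. ∠QBU = 42°  [same arc QU]
4. ∠BUQ = 66°  [△BQU]
5. ∠QXU = 87°  [△QXU]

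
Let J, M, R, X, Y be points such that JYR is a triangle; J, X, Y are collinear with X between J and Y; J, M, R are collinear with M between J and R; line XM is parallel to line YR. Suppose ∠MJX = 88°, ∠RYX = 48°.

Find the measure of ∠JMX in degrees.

1. ∠RJY = 88°  [X on JY, M on JR]
2. ∠JYR = 48°  [X on ray YJ]
3. ∠JRY = 44°  [△JYR]
4. ∠JMX = 44°  [XM∥YR, corresponding at M]

∠JMX = 44°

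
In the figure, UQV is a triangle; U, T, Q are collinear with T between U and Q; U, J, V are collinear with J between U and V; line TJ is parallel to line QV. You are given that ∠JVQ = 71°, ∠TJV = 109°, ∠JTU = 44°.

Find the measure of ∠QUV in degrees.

1. ∠QVU = 71°  [J on ray VU]
2. ∠UQV = 44°  [TJ∥QV, corresponding at T]
3. ∠QUV = 65°  [△UQV]

∠QUV = 65°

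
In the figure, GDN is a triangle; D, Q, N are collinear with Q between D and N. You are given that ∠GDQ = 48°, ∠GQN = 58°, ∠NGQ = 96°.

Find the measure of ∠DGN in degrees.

∠DGN = 106°

1. ∠GDN = 48°  [Q on ray DN]
2. ∠GNQ = 26°  [△GQN]
3. ∠DNG = 26°  [Q on ray ND]
4. ∠DGN = 106°  [△GDN]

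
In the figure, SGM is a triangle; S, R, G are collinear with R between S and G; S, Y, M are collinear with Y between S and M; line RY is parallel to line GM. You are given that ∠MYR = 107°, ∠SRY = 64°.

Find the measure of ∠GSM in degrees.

1. ∠RYS = 73°  [linear pair at Y on SM]
2. ∠RSY = 43°  [△SRY]
3. ∠GSM = 43°  [R on SG, Y on SM]

∠GSM = 43°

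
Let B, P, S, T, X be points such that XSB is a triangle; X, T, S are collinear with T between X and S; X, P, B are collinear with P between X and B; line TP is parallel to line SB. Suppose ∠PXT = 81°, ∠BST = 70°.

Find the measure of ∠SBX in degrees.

1. ∠BXS = 81°  [T on XS, P on XB]
2. ∠BSX = 70°  [T on ray SX]
3. ∠SBX = 29°  [△XSB]

∠SBX = 29°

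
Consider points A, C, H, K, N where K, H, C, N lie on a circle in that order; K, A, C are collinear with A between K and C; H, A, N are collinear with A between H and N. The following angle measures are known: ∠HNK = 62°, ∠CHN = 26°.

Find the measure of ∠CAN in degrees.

1. ∠CKN = 26°  [same arc CN]
2. ∠KAN = 92°  [△KAN]
3. ∠CAN = 88°  [linear pair at A on KC]

∠CAN = 88°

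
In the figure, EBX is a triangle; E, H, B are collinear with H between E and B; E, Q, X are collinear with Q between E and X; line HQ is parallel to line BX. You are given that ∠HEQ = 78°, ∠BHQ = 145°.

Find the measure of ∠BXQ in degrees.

1. ∠EHQ = 35°  [linear pair at H on EB]
2. ∠EQH = 67°  [△EHQ]
3. ∠HQX = 113°  [linear pair at Q on EX]
4. ∠BXQ = 67°  [HQ∥BX, co-interior at X–Q]

∠BXQ = 67°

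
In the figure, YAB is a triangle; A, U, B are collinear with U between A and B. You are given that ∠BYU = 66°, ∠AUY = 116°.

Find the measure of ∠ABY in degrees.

∠ABY = 50°

1. ∠BUY = 64°  [linear pair at U on AB]
2. ∠UBY = 50°  [△YUB]
3. ∠ABY = 50°  [U on ray BA]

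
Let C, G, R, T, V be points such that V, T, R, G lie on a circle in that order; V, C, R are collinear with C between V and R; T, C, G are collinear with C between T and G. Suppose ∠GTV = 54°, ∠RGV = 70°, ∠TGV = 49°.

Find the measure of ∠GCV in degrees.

∠GCV = 75°

1. ∠GRV = 54°  [same arc VG]
2. ∠GVR = 56°  [△VRG]
3. ∠GCV = 75°  [△VCG]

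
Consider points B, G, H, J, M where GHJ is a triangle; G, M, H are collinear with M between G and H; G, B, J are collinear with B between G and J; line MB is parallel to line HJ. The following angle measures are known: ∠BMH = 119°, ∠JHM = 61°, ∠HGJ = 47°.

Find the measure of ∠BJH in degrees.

1. ∠GHJ = 61°  [M on ray HG]
2. ∠GJH = 72°  [△GHJ]
3. ∠BJH = 72°  [B on ray JG]

∠BJH = 72°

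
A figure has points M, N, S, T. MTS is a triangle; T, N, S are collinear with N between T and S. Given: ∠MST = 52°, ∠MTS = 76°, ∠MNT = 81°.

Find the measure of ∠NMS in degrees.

1. ∠MSN = 52°  [N on ray ST]
2. ∠MNS = 99°  [linear pair at N on TS]
3. ∠NMS = 29°  [△MNS]

∠NMS = 29°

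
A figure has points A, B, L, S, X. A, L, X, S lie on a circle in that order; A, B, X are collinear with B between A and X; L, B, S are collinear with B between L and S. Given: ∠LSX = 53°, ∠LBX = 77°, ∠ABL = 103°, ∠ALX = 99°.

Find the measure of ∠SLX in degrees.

1. ∠LAX = 53°  [same arc LX]
2. ∠AXL = 28°  [△ALX]
3. ∠SLX = 75°  [△LBX]

∠SLX = 75°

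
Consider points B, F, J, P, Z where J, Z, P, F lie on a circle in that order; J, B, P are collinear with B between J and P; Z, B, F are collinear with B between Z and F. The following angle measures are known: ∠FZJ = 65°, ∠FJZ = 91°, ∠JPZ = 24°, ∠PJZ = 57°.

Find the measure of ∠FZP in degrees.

1. ∠FPZ = 89°  [cyclic JZPF, opposite ∠J+∠P]
2. ∠PFZ = 57°  [same arc ZP]
3. ∠FZP = 34°  [△ZPF]

∠FZP = 34°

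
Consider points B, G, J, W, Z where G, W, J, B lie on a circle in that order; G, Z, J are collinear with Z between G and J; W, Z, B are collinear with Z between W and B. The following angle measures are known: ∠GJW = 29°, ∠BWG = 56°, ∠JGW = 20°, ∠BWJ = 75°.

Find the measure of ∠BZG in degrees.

∠BZG = 76°

1. ∠GBW = 29°  [same arc GW]
2. ∠BGJ = 75°  [same arc JB]
3. ∠BZG = 76°  [△GZB]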